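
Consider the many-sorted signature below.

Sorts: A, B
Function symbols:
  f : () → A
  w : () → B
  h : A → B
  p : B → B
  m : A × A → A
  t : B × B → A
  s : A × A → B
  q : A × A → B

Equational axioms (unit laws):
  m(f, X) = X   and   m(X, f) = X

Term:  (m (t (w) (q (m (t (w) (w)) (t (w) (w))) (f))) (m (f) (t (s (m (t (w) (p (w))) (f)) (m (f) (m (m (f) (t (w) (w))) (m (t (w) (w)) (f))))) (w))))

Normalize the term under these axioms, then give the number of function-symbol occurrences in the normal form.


1. (m (t (w) (q (m (t (w) (w)) (t (w) (w))) (f))) (m (f) (t (s (m (t (w) (p (w))) (f)) (m (f) (m (m (f) (t (w) (w))) (m (t (w) (w)) (f))))) (w))))  →  (m (t (w) (q (m (t (w) (w)) (t (w) (w))) (f))) (t (s (m (t (w) (p (w))) (f)) (m (f) (m (m (f) (t (w) (w))) (m (t (w) (w)) (f))))) (w)))
2. (m (t (w) (q (m (t (w) (w)) (t (w) (w))) (f))) (t (s (m (t (w) (p (w))) (f)) (m (f) (m (m (f) (t (w) (w))) (m (t (w) (w)) (f))))) (w)))  →  (m (t (w) (q (m (t (w) (w)) (t (w) (w))) (f))) (t (s (t (w) (p (w))) (m (f) (m (m (f) (t (w) (w))) (m (t (w) (w)) (f))))) (w)))
3. (m (t (w) (q (m (t (w) (w)) (t (w) (w))) (f))) (t (s (t (w) (p (w))) (m (f) (m (m (f) (t (w) (w))) (m (t (w) (w)) (f))))) (w)))  →  (m (t (w) (q (m (t (w) (w)) (t (w) (w))) (f))) (t (s (t (w) (p (w))) (m (m (f) (t (w) (w))) (m (t (w) (w)) (f)))) (w)))
4. (m (t (w) (q (m (t (w) (w)) (t (w) (w))) (f))) (t (s (t (w) (p (w))) (m (m (f) (t (w) (w))) (m (t (w) (w)) (f)))) (w)))  →  (m (t (w) (q (m (t (w) (w)) (t (w) (w))) (f))) (t (s (t (w) (p (w))) (m (t (w) (w)) (m (t (w) (w)) (f)))) (w)))
5. (m (t (w) (q (m (t (w) (w)) (t (w) (w))) (f))) (t (s (t (w) (p (w))) (m (t (w) (w)) (m (t (w) (w)) (f)))) (w)))  →  (m (t (w) (q (m (t (w) (w)) (t (w) (w))) (f))) (t (s (t (w) (p (w))) (m (t (w) (w)) (t (w) (w)))) (w)))
normal form: (m (t (w) (q (m (t (w) (w)) (t (w) (w))) (f))) (t (s (t (w) (p (w))) (m (t (w) (w)) (t (w) (w)))) (w)))

size = 26


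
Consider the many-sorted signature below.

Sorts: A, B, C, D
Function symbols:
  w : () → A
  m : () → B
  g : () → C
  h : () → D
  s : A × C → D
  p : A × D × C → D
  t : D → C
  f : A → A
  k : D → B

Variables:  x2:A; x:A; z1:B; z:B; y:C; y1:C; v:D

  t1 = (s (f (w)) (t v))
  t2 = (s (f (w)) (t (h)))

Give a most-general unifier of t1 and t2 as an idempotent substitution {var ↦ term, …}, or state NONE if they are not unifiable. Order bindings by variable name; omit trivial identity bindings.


{v ↦ (h)}


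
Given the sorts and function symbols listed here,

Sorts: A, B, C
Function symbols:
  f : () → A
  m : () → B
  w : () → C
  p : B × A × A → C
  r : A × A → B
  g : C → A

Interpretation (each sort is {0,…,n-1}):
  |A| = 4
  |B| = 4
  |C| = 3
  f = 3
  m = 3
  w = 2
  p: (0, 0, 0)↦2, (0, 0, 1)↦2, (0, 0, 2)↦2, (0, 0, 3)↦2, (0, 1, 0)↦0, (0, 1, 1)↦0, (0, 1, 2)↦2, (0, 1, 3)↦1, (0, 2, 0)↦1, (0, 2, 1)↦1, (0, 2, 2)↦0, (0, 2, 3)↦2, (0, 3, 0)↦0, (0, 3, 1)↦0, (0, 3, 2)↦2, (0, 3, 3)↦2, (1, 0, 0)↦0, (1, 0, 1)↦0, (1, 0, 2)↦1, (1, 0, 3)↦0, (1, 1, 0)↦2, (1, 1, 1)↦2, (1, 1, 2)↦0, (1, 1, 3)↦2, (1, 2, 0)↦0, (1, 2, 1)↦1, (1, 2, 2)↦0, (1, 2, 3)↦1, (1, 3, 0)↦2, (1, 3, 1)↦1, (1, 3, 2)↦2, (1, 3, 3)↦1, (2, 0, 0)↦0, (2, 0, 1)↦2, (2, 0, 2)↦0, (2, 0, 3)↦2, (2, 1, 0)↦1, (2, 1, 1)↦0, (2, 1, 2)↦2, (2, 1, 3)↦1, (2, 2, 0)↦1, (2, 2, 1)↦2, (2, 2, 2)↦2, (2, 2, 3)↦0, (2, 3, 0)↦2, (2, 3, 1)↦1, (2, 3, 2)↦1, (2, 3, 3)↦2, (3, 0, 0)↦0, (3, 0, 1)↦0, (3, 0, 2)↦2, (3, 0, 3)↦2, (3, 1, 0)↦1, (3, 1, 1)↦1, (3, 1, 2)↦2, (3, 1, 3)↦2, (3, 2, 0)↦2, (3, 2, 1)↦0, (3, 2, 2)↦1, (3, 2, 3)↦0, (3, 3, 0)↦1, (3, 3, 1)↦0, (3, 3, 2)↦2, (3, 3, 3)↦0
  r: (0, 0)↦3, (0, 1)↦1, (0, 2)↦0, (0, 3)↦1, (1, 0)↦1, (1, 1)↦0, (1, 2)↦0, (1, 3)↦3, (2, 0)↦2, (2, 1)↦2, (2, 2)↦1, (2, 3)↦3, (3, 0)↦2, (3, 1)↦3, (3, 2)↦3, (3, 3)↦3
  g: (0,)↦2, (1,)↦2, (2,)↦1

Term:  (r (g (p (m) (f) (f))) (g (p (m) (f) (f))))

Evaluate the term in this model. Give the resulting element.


value = 1

  m = 3
  f = 3
  f = 3
  (p (m) (f) (f)) = p(3, 3, 3) = 0
  (g (p (m) (f) (f))) = g(0,) = 2
  m = 3
  f = 3
  f = 3
  (p (m) (f) (f)) = p(3, 3, 3) = 0
  (g (p (m) (f) (f))) = g(0,) = 2
  (r (g (p (m) (f) (f))) (g (p (m) (f) (f)))) = r(2, 2) = 1


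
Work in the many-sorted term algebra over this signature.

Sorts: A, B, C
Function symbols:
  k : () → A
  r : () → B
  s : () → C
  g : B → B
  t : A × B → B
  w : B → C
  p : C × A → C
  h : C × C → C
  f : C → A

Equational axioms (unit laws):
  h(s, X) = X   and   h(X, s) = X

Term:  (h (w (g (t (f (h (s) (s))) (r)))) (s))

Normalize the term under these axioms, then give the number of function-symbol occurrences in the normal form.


1. (h (w (g (t (f (h (s) (s))) (r)))) (s))  →  (w (g (t (f (h (s) (s))) (r))))
2. (w (g (t (f (h (s) (s))) (r))))  →  (w (g (t (f (s)) (r))))
normal form: (w (g (t (f (s)) (r))))

size = 6


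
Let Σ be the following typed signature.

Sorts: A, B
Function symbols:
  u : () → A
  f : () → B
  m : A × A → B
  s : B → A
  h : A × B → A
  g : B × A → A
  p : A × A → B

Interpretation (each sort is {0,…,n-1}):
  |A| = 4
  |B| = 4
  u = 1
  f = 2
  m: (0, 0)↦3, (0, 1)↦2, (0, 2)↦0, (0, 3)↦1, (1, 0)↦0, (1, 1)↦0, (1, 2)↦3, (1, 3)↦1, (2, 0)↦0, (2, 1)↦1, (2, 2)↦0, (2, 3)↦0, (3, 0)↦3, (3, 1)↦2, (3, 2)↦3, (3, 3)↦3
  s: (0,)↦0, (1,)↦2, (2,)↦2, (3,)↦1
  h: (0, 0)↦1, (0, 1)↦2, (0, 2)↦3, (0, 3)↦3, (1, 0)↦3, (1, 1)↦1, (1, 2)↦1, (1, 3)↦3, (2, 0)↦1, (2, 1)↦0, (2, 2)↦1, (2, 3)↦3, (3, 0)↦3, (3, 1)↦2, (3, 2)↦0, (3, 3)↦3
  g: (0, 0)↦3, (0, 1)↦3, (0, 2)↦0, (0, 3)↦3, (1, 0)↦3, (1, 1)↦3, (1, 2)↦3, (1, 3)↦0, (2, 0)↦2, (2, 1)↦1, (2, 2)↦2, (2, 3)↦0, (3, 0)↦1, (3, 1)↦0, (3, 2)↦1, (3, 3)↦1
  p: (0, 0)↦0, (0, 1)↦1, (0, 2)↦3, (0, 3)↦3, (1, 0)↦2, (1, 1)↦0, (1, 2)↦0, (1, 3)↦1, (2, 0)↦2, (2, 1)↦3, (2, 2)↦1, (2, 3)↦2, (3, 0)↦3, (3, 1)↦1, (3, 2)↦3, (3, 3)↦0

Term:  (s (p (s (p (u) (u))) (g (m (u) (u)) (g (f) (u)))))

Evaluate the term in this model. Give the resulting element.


value = 1

  u = 1
  u = 1
  (p (u) (u)) = p(1, 1) = 0
  (s (p (u) (u))) = s(0,) = 0
  u = 1
  u = 1
  (m (u) (u)) = m(1, 1) = 0
  f = 2
  u = 1
  (g (f) (u)) = g(2, 1) = 1
  (g (m (u) (u)) (g (f) (u))) = g(0, 1) = 3
  (p (s (p (u) (u))) (g (m (u) (u)) (g (f) (u)))) = p(0, 3) = 3
  (s (p (s (p (u) (u))) (g (m (u) (u)) (g (f) (u))))) = s(3,) = 1


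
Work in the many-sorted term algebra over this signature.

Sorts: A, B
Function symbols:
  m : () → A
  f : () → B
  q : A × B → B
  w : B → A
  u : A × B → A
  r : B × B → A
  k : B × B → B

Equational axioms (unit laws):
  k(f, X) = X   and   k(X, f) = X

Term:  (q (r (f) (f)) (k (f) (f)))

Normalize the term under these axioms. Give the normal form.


normal form = (q (r (f) (f)) (f))

1. (q (r (f) (f)) (k (f) (f)))  →  (q (r (f) (f)) (f))


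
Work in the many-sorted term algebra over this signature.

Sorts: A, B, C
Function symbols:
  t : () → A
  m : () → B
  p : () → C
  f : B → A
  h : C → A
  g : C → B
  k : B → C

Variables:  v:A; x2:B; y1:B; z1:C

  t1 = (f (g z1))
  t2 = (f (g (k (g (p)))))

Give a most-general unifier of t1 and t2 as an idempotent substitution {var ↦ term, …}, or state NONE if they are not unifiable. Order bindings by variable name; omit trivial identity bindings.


{z1 ↦ (k (g (p)))}


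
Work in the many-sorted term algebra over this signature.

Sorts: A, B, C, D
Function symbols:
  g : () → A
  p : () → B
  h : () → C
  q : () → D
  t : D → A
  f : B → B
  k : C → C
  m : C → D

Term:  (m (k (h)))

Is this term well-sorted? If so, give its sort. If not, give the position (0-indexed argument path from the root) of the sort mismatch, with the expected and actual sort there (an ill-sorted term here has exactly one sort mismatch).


    (h) : C
  (k (h)) : C
(m (k (h))) : D

well-sorted; sort = D


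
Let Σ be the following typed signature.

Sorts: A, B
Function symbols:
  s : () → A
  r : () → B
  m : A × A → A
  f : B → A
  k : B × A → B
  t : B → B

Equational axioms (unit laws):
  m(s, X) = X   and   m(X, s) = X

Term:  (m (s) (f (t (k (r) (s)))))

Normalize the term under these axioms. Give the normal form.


1. (m (s) (f (t (k (r) (s)))))  →  (f (t (k (r) (s))))

normal form = (f (t (k (r) (s))))


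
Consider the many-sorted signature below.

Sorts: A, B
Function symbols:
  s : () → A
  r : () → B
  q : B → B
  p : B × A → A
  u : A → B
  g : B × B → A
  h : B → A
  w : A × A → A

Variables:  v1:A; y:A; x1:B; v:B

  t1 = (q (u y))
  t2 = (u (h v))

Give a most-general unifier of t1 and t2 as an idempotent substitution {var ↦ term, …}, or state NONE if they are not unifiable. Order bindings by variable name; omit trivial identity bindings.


head clash or occurs-check failure — not unifiable

NONE (not unifiable)


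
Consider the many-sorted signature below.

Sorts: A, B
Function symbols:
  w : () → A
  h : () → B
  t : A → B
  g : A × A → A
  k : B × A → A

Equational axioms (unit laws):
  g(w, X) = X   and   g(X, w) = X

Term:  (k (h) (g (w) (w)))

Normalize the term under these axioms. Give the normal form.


1. (k (h) (g (w) (w)))  →  (k (h) (w))

normal form = (k (h) (w))


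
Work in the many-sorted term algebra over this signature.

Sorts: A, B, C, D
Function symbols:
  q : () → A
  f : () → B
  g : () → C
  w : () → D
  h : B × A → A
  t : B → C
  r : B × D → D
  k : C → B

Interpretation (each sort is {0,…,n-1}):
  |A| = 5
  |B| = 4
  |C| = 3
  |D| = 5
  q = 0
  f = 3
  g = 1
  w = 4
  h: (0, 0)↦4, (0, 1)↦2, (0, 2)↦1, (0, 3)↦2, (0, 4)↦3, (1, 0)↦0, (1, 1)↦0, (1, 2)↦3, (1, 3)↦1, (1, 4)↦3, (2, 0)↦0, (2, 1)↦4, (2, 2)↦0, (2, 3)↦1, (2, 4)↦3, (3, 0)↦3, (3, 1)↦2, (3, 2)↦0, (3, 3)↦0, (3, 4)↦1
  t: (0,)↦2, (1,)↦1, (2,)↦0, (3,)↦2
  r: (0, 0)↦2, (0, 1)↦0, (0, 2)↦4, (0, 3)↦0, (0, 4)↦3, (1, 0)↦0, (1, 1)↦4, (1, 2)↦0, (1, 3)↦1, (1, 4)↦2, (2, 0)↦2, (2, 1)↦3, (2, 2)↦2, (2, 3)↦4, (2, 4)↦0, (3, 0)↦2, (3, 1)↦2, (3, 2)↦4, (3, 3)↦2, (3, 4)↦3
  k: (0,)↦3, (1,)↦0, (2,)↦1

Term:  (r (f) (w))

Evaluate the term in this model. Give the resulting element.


  f = 3
  w = 4
  (r (f) (w)) = r(3, 4) = 3

value = 3


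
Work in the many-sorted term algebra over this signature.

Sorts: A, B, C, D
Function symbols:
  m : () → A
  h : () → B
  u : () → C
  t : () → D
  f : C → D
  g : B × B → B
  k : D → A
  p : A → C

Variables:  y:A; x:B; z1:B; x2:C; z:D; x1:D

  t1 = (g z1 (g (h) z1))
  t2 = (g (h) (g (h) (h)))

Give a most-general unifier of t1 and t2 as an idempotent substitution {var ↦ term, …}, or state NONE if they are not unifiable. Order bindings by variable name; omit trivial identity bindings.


{z1 ↦ (h)}


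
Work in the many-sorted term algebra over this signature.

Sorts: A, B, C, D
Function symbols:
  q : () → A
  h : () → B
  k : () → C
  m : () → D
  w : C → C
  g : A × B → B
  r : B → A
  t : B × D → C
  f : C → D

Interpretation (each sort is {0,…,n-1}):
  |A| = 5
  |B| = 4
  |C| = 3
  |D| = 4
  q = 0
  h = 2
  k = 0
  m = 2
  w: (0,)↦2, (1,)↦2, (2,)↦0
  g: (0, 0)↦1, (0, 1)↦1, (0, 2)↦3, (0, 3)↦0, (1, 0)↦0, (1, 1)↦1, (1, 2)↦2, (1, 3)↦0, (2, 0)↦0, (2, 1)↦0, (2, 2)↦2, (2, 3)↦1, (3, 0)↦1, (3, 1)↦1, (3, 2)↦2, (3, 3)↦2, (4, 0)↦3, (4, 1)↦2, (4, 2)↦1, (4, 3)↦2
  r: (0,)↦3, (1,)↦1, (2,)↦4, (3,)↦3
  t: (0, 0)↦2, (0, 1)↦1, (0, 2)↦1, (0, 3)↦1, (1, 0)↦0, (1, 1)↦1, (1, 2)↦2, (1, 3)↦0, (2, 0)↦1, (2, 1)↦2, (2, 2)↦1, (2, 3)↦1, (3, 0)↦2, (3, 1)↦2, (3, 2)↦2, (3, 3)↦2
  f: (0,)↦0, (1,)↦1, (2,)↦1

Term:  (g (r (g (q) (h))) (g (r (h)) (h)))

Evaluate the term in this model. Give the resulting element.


value = 1

  q = 0
  h = 2
  (g (q) (h)) = g(0, 2) = 3
  (r (g (q) (h))) = r(3,) = 3
  h = 2
  (r (h)) = r(2,) = 4
  h = 2
  (g (r (h)) (h)) = g(4, 2) = 1
  (g (r (g (q) (h))) (g (r (h)) (h))) = g(3, 1) = 1


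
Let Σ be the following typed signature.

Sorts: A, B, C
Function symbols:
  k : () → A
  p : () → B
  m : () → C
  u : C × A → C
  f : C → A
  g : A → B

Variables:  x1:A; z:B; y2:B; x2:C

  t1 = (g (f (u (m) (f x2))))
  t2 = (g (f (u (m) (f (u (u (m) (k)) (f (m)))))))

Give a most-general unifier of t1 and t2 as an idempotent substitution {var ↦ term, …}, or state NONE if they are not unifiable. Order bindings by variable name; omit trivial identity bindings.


{x2 ↦ (u (u (m) (k)) (f (m)))}


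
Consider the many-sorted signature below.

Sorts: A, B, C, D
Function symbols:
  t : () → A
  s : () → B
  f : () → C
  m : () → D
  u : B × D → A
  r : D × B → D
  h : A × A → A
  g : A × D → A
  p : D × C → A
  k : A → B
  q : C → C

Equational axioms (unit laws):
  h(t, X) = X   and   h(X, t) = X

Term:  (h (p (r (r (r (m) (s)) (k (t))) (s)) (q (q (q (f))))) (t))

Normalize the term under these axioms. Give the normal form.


normal form = (p (r (r (r (m) (s)) (k (t))) (s)) (q (q (q (f)))))

1. (h (p (r (r (r (m) (s)) (k (t))) (s)) (q (q (q (f))))) (t))  →  (p (r (r (r (m) (s)) (k (t))) (s)) (q (q (q (f)))))


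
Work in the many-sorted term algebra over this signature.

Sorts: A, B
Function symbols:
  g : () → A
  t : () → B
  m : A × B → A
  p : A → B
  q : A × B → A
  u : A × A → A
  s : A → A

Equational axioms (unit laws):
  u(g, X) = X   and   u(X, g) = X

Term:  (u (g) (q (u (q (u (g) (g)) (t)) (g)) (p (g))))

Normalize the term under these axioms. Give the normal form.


normal form = (q (q (g) (t)) (p (g)))

1. (u (g) (q (u (q (u (g) (g)) (t)) (g)) (p (g))))  →  (q (u (q (u (g) (g)) (t)) (g)) (p (g)))
2. (q (u (q (u (g) (g)) (t)) (g)) (p (g)))  →  (q (q (u (g) (g)) (t)) (p (g)))
3. (q (q (u (g) (g)) (t)) (p (g)))  →  (q (q (g) (t)) (p (g)))


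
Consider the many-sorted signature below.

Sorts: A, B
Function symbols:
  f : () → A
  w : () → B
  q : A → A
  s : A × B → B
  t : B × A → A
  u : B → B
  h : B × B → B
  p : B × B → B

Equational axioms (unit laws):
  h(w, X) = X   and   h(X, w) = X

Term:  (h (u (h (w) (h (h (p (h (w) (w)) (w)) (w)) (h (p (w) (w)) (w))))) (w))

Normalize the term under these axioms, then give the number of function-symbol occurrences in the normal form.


1. (h (u (h (w) (h (h (p (h (w) (w)) (w)) (w)) (h (p (w) (w)) (w))))) (w))  →  (u (h (w) (h (h (p (h (w) (w)) (w)) (w)) (h (p (w) (w)) (w)))))
2. (u (h (w) (h (h (p (h (w) (w)) (w)) (w)) (h (p (w) (w)) (w)))))  →  (u (h (h (p (h (w) (w)) (w)) (w)) (h (p (w) (w)) (w))))
3. (u (h (h (p (h (w) (w)) (w)) (w)) (h (p (w) (w)) (w))))  →  (u (h (p (h (w) (w)) (w)) (h (p (w) (w)) (w))))
4. (u (h (p (h (w) (w)) (w)) (h (p (w) (w)) (w))))  →  (u (h (p (w) (w)) (h (p (w) (w)) (w))))
5. (u (h (p (w) (w)) (h (p (w) (w)) (w))))  →  (u (h (p (w) (w)) (p (w) (w))))
normal form: (u (h (p (w) (w)) (p (w) (w))))

size = 8


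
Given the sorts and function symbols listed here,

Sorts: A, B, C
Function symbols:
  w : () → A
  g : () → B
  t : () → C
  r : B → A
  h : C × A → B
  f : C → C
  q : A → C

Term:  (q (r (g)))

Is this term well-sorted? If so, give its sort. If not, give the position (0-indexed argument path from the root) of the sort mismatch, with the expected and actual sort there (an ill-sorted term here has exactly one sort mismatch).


well-sorted; sort = C

    (g) : B
  (r (g)) : A
(q (r (g))) : C


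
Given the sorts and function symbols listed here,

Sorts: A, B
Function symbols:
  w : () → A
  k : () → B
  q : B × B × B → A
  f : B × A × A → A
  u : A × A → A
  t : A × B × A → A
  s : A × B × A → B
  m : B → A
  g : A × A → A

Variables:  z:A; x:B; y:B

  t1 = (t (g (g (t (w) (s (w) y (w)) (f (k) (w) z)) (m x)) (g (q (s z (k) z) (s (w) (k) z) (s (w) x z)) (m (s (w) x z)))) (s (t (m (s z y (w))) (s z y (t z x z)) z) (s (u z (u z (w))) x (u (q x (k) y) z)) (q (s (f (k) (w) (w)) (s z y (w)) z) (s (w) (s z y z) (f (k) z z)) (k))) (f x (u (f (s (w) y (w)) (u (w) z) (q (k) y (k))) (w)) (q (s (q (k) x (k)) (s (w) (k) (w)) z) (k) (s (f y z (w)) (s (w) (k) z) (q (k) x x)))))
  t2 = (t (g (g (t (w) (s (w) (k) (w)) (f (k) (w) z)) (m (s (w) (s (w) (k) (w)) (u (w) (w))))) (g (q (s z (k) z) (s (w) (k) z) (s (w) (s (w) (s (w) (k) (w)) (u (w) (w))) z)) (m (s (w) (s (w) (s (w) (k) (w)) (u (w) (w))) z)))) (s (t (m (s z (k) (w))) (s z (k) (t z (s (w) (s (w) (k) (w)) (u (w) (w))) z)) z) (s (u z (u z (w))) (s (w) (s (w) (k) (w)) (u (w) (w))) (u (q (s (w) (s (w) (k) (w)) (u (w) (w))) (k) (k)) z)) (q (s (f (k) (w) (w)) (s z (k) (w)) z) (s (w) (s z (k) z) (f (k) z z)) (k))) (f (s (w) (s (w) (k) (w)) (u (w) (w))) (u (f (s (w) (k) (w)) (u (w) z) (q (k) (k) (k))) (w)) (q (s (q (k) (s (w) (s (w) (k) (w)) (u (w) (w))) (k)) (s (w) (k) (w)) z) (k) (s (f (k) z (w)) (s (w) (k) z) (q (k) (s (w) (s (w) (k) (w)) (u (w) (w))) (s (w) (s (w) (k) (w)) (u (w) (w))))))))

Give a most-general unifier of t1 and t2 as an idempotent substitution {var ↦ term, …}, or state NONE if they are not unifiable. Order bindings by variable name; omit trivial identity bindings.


{x ↦ (s (w) (s (w) (k) (w)) (u (w) (w))), y ↦ (k)}


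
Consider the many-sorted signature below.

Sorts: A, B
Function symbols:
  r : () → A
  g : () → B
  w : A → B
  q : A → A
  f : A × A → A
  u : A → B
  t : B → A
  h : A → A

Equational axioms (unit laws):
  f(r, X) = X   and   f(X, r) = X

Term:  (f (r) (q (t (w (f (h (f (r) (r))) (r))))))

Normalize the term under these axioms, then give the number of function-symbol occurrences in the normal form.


1. (f (r) (q (t (w (f (h (f (r) (r))) (r))))))  →  (q (t (w (f (h (f (r) (r))) (r)))))
2. (q (t (w (f (h (f (r) (r))) (r)))))  →  (q (t (w (h (f (r) (r))))))
3. (q (t (w (h (f (r) (r))))))  →  (q (t (w (h (r)))))
normal form: (q (t (w (h (r)))))

size = 5


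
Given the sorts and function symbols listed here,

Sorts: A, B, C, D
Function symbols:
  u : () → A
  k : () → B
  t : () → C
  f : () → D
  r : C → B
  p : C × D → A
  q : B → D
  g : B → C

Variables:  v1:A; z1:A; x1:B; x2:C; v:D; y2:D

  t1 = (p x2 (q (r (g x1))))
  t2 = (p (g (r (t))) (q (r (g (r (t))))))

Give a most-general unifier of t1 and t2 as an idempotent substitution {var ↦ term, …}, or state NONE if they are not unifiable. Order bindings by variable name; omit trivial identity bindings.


{x1 ↦ (r (t)), x2 ↦ (g (r (t)))}


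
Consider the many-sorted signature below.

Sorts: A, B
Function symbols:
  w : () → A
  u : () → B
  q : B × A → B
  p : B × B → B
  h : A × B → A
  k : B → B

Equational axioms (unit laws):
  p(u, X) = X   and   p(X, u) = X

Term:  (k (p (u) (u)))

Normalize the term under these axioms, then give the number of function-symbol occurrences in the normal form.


size = 2

1. (k (p (u) (u)))  →  (k (u))
normal form: (k (u))


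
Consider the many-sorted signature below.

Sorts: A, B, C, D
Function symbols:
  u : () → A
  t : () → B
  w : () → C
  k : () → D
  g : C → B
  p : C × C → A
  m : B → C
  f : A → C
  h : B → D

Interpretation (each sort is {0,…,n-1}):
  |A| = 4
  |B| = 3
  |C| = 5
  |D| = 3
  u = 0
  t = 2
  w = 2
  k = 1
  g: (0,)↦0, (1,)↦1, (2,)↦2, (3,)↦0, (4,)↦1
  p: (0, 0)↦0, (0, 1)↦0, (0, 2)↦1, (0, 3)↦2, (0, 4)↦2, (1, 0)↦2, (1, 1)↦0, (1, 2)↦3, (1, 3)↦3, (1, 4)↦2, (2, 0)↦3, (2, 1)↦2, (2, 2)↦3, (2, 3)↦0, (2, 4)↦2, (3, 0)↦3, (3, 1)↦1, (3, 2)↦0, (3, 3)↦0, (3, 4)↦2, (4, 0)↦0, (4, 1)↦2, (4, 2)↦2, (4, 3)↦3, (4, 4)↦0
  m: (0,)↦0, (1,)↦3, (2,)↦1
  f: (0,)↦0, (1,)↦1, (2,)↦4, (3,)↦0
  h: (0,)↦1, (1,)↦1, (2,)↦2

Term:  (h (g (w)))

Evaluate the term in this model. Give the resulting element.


value = 2

  w = 2
  (g (w)) = g(2,) = 2
  (h (g (w))) = h(2,) = 2


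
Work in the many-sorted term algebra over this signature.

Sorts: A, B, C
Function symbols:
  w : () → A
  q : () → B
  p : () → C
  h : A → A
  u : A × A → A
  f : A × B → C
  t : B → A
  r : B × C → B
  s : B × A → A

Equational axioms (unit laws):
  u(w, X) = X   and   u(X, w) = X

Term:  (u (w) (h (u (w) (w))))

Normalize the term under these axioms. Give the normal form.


normal form = (h (w))

1. (u (w) (h (u (w) (w))))  →  (h (u (w) (w)))
2. (h (u (w) (w)))  →  (h (w))


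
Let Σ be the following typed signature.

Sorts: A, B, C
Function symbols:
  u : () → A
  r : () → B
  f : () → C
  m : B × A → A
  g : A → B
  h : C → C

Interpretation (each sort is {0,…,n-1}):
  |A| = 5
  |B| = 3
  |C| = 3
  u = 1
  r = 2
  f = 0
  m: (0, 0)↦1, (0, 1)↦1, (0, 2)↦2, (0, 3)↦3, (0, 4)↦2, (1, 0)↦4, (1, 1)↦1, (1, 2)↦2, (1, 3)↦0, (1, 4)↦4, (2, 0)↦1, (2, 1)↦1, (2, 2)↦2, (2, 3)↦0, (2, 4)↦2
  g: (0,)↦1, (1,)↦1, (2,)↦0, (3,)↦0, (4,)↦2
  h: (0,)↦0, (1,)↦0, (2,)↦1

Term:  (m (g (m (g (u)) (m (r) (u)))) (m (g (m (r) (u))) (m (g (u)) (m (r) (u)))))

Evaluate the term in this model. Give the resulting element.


value = 1

  u = 1
  (g (u)) = g(1,) = 1
  r = 2
  u = 1
  (m (r) (u)) = m(2, 1) = 1
  (m (g (u)) (m (r) (u))) = m(1, 1) = 1
  (g (m (g (u)) (m (r) (u)))) = g(1,) = 1
  r = 2
  u = 1
  (m (r) (u)) = m(2, 1) = 1
  (g (m (r) (u))) = g(1,) = 1
  u = 1
  (g (u)) = g(1,) = 1
  r = 2
  u = 1
  (m (r) (u)) = m(2, 1) = 1
  (m (g (u)) (m (r) (u))) = m(1, 1) = 1
  (m (g (m (r) (u))) (m (g (u)) (m (r) (u)))) = m(1, 1) = 1
  (m (g (m (g (u)) (m (r) (u)))) (m (g (m (r) (u))) (m (g (u)) (m (r) (u))))) = m(1, 1) = 1


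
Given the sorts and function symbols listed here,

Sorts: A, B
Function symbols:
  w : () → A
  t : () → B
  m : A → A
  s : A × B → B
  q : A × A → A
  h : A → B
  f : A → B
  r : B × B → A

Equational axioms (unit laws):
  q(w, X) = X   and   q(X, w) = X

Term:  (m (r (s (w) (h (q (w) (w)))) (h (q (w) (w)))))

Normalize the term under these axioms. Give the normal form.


1. (m (r (s (w) (h (q (w) (w)))) (h (q (w) (w)))))  →  (m (r (s (w) (h (w))) (h (q (w) (w)))))
2. (m (r (s (w) (h (w))) (h (q (w) (w)))))  →  (m (r (s (w) (h (w))) (h (w))))

normal form = (m (r (s (w) (h (w))) (h (w))))


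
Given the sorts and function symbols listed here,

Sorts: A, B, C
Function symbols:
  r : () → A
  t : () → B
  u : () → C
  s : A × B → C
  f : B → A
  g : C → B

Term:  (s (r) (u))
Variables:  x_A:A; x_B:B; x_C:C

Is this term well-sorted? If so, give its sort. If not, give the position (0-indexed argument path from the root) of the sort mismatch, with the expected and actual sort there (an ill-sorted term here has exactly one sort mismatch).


ill-sorted at position [1]: expected B, got C

  (r) : A
  (u) : C
(s (r) (u)) : ✗ arg 1 at [1] has sort C, expected B


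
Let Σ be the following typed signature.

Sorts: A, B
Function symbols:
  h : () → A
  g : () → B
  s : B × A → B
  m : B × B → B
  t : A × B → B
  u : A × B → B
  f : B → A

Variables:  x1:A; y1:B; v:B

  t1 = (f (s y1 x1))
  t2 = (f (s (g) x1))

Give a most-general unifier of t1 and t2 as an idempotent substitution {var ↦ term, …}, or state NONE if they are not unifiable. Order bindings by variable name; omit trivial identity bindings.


{y1 ↦ (g)}


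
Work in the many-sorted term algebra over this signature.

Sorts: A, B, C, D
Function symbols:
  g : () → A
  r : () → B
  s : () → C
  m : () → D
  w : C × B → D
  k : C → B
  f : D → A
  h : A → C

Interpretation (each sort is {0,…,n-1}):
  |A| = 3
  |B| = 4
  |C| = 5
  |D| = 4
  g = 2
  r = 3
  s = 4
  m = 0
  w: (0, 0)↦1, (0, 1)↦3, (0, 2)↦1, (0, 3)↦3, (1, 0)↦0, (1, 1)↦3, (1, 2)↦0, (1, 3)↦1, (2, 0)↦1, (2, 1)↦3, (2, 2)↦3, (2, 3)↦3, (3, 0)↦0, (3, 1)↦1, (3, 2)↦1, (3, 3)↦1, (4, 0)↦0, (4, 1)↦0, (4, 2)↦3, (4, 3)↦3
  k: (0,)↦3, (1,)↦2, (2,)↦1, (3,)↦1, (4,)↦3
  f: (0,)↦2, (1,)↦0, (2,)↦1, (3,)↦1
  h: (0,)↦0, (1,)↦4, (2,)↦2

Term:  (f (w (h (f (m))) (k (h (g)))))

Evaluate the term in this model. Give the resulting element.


value = 1

  m = 0
  (f (m)) = f(0,) = 2
  (h (f (m))) = h(2,) = 2
  g = 2
  (h (g)) = h(2,) = 2
  (k (h (g))) = k(2,) = 1
  (w (h (f (m))) (k (h (g)))) = w(2, 1) = 3
  (f (w (h (f (m))) (k (h (g))))) = f(3,) = 1


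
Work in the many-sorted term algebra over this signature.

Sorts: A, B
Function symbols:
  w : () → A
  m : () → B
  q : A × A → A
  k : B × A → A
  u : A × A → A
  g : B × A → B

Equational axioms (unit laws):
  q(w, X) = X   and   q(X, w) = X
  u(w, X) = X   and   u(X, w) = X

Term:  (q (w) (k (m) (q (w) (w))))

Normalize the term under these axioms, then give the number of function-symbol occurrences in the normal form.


size = 3

1. (q (w) (k (m) (q (w) (w))))  →  (k (m) (q (w) (w)))
2. (k (m) (q (w) (w)))  →  (k (m) (w))
normal form: (k (m) (w))


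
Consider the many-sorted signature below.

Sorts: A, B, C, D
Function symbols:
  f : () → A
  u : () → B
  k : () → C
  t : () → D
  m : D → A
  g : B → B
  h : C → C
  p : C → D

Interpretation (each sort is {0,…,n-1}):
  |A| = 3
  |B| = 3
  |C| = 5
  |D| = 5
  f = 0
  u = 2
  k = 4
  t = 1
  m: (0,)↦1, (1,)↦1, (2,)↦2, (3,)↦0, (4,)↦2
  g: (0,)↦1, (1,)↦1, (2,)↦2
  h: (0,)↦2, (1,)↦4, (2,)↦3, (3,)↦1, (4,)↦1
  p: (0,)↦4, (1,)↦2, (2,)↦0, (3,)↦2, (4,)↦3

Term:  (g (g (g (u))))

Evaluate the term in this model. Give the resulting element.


value = 2

  u = 2
  (g (u)) = g(2,) = 2
  (g (g (u))) = g(2,) = 2
  (g (g (g (u)))) = g(2,) = 2


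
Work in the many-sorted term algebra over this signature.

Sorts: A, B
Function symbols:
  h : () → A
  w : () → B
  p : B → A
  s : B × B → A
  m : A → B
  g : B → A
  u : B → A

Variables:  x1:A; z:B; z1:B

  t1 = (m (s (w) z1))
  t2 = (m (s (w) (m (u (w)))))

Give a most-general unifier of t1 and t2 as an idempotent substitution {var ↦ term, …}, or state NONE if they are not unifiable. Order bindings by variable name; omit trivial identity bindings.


{z1 ↦ (m (u (w)))}


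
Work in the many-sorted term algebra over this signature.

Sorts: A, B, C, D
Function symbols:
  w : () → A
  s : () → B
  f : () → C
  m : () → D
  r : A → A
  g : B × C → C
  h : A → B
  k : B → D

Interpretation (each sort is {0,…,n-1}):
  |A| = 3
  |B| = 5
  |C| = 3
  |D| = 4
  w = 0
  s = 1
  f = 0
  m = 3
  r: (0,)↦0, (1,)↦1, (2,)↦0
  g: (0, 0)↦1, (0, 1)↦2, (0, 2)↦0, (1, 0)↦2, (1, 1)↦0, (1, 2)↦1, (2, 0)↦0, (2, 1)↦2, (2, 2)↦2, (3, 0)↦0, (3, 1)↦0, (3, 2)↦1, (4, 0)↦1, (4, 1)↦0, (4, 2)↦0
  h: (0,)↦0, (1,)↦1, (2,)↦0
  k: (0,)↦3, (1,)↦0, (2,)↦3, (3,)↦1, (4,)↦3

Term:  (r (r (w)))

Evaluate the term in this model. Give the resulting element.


value = 0

  w = 0
  (r (w)) = r(0,) = 0
  (r (r (w))) = r(0,) = 0


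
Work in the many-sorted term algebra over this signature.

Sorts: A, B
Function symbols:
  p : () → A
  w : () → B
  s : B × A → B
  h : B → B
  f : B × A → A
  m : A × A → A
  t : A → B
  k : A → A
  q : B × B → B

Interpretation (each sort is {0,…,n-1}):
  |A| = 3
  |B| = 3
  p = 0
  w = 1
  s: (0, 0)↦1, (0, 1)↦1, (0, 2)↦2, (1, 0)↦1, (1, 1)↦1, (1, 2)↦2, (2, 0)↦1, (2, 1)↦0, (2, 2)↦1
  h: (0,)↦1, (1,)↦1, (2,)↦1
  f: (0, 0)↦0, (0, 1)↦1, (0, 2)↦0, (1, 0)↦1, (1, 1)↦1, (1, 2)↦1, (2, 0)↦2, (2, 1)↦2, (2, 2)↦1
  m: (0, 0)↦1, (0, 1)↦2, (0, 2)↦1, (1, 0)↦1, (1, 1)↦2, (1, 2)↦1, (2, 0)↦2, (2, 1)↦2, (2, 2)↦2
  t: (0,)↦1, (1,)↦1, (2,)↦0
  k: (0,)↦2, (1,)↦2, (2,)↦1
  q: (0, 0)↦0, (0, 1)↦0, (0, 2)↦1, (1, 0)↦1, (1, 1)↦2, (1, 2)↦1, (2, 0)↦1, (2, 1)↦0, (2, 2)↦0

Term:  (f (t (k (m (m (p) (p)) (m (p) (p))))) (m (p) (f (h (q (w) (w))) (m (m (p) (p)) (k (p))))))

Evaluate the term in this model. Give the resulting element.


  p = 0
  p = 0
  (m (p) (p)) = m(0, 0) = 1
  p = 0
  p = 0
  (m (p) (p)) = m(0, 0) = 1
  (m (m (p) (p)) (m (p) (p))) = m(1, 1) = 2
  (k (m (m (p) (p)) (m (p) (p)))) = k(2,) = 1
  (t (k (m (m (p) (p)) (m (p) (p))))) = t(1,) = 1
  p = 0
  w = 1
  w = 1
  (q (w) (w)) = q(1, 1) = 2
  (h (q (w) (w))) = h(2,) = 1
  p = 0
  p = 0
  (m (p) (p)) = m(0, 0) = 1
  p = 0
  (k (p)) = k(0,) = 2
  (m (m (p) (p)) (k (p))) = m(1, 2) = 1
  (f (h (q (w) (w))) (m (m (p) (p)) (k (p)))) = f(1, 1) = 1
  (m (p) (f (h (q (w) (w))) (m (m (p) (p)) (k (p))))) = m(0, 1) = 2
  (f (t (k (m (m (p) (p)) (m (p) (p))))) (m (p) (f (h (q (w) (w))) (m (m (p) (p)) (k (p)))))) = f(1, 2) = 1

value = 1


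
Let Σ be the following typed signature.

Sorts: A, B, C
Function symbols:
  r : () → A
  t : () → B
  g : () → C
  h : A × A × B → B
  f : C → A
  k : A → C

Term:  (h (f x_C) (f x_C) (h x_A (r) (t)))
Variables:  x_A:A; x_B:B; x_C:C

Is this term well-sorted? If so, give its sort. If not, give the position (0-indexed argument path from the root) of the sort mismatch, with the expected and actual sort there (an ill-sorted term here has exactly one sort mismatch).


    x_C : C
  (f x_C) : A
    x_C : C
  (f x_C) : A
    x_A : A
    (r) : A
    (t) : B
  (h x_A (r) (t)) : B
(h (f x_C) (f x_C) (h x_A (r) (t))) : B

well-sorted; sort = B


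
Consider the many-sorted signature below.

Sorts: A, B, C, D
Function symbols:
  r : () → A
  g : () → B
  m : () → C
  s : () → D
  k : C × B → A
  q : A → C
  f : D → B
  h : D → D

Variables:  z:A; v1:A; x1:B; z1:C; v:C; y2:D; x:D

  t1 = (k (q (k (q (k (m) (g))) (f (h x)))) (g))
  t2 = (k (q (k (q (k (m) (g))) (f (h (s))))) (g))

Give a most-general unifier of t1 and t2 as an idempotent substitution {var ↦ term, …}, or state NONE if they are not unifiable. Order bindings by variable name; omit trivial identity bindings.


{x ↦ (s)}


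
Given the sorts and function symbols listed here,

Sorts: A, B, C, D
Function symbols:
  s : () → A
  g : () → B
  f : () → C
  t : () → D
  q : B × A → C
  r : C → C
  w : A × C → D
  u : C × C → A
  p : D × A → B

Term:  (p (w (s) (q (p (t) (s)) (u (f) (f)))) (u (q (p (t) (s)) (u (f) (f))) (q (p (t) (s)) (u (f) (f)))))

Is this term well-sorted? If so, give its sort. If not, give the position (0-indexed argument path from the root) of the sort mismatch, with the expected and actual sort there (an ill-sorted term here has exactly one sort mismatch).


    (s) : A
        (t) : D
        (s) : A
      (p (t) (s)) : B
        (f) : C
        (f) : C
      (u (f) (f)) : A
    (q (p (t) (s)) (u (f) (f))) : C
  (w (s) (q (p (t) (s)) (u (f) (f)))) : D
        (t) : D
        (s) : A
      (p (t) (s)) : B
        (f) : C
        (f) : C
      (u (f) (f)) : A
    (q (p (t) (s)) (u (f) (f))) : C
        (t) : D
        (s) : A
      (p (t) (s)) : B
        (f) : C
        (f) : C
      (u (f) (f)) : A
    (q (p (t) (s)) (u (f) (f))) : C
  (u (q (p (t) (s)) (u (f) (f))) (q (p (t) (s)) (u (f) (f)))) : A
(p (w (s) (q (p (t) (s)) (u (f) (f)))) (u (q (p (t) (s)) (u (f) (f))) (q (p (t) (s)) (u (f) (f))))) : B

well-sorted; sort = B


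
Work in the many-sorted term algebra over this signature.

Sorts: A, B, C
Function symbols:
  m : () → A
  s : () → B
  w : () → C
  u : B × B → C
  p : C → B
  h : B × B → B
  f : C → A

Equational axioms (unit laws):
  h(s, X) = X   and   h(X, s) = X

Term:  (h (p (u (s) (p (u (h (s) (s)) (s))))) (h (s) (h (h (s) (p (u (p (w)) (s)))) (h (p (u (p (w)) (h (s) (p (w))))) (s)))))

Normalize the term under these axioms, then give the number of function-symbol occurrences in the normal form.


1. (h (p (u (s) (p (u (h (s) (s)) (s))))) (h (s) (h (h (s) (p (u (p (w)) (s)))) (h (p (u (p (w)) (h (s) (p (w))))) (s)))))  →  (h (p (u (s) (p (u (s) (s))))) (h (s) (h (h (s) (p (u (p (w)) (s)))) (h (p (u (p (w)) (h (s) (p (w))))) (s)))))
2. (h (p (u (s) (p (u (s) (s))))) (h (s) (h (h (s) (p (u (p (w)) (s)))) (h (p (u (p (w)) (h (s) (p (w))))) (s)))))  →  (h (p (u (s) (p (u (s) (s))))) (h (h (s) (p (u (p (w)) (s)))) (h (p (u (p (w)) (h (s) (p (w))))) (s))))
3. (h (p (u (s) (p (u (s) (s))))) (h (h (s) (p (u (p (w)) (s)))) (h (p (u (p (w)) (h (s) (p (w))))) (s))))  →  (h (p (u (s) (p (u (s) (s))))) (h (p (u (p (w)) (s))) (h (p (u (p (w)) (h (s) (p (w))))) (s))))
4. (h (p (u (s) (p (u (s) (s))))) (h (p (u (p (w)) (s))) (h (p (u (p (w)) (h (s) (p (w))))) (s))))  →  (h (p (u (s) (p (u (s) (s))))) (h (p (u (p (w)) (s))) (p (u (p (w)) (h (s) (p (w)))))))
5. (h (p (u (s) (p (u (s) (s))))) (h (p (u (p (w)) (s))) (p (u (p (w)) (h (s) (p (w)))))))  →  (h (p (u (s) (p (u (s) (s))))) (h (p (u (p (w)) (s))) (p (u (p (w)) (p (w))))))
normal form: (h (p (u (s) (p (u (s) (s))))) (h (p (u (p (w)) (s))) (p (u (p (w)) (p (w))))))

size = 20


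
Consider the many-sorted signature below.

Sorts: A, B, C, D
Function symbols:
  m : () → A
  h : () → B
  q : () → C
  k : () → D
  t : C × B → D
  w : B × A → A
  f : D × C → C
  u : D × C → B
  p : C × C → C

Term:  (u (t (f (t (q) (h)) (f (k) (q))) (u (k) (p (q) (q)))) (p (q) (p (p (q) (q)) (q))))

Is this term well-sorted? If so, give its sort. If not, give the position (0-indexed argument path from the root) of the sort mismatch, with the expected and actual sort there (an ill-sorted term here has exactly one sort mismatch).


well-sorted; sort = B

        (q) : C
        (h) : B
      (t (q) (h)) : D
        (k) : D
        (q) : C
      (f (k) (q)) : C
    (f (t (q) (h)) (f (k) (q))) : C
      (k) : D
        (q) : C
        (q) : C
      (p (q) (q)) : C
    (u (k) (p (q) (q))) : B
  (t (f (t (q) (h)) (f (k) (q))) (u (k) (p (q) (q)))) : D
    (q) : C
        (q) : C
        (q) : C
      (p (q) (q)) : C
      (q) : C
    (p (p (q) (q)) (q)) : C
  (p (q) (p (p (q) (q)) (q))) : C
(u (t (f (t (q) (h)) (f (k) (q))) (u (k) (p (q) (q)))) (p (q) (p (p (q) (q)) (q)))) : B


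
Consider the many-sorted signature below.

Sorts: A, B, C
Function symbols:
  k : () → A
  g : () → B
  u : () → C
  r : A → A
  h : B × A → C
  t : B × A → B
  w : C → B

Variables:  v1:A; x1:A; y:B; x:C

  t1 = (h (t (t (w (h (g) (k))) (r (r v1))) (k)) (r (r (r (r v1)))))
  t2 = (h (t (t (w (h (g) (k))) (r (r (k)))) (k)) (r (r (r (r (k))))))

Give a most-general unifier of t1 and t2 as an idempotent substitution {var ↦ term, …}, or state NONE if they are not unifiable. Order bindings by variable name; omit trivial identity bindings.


{v1 ↦ (k)}


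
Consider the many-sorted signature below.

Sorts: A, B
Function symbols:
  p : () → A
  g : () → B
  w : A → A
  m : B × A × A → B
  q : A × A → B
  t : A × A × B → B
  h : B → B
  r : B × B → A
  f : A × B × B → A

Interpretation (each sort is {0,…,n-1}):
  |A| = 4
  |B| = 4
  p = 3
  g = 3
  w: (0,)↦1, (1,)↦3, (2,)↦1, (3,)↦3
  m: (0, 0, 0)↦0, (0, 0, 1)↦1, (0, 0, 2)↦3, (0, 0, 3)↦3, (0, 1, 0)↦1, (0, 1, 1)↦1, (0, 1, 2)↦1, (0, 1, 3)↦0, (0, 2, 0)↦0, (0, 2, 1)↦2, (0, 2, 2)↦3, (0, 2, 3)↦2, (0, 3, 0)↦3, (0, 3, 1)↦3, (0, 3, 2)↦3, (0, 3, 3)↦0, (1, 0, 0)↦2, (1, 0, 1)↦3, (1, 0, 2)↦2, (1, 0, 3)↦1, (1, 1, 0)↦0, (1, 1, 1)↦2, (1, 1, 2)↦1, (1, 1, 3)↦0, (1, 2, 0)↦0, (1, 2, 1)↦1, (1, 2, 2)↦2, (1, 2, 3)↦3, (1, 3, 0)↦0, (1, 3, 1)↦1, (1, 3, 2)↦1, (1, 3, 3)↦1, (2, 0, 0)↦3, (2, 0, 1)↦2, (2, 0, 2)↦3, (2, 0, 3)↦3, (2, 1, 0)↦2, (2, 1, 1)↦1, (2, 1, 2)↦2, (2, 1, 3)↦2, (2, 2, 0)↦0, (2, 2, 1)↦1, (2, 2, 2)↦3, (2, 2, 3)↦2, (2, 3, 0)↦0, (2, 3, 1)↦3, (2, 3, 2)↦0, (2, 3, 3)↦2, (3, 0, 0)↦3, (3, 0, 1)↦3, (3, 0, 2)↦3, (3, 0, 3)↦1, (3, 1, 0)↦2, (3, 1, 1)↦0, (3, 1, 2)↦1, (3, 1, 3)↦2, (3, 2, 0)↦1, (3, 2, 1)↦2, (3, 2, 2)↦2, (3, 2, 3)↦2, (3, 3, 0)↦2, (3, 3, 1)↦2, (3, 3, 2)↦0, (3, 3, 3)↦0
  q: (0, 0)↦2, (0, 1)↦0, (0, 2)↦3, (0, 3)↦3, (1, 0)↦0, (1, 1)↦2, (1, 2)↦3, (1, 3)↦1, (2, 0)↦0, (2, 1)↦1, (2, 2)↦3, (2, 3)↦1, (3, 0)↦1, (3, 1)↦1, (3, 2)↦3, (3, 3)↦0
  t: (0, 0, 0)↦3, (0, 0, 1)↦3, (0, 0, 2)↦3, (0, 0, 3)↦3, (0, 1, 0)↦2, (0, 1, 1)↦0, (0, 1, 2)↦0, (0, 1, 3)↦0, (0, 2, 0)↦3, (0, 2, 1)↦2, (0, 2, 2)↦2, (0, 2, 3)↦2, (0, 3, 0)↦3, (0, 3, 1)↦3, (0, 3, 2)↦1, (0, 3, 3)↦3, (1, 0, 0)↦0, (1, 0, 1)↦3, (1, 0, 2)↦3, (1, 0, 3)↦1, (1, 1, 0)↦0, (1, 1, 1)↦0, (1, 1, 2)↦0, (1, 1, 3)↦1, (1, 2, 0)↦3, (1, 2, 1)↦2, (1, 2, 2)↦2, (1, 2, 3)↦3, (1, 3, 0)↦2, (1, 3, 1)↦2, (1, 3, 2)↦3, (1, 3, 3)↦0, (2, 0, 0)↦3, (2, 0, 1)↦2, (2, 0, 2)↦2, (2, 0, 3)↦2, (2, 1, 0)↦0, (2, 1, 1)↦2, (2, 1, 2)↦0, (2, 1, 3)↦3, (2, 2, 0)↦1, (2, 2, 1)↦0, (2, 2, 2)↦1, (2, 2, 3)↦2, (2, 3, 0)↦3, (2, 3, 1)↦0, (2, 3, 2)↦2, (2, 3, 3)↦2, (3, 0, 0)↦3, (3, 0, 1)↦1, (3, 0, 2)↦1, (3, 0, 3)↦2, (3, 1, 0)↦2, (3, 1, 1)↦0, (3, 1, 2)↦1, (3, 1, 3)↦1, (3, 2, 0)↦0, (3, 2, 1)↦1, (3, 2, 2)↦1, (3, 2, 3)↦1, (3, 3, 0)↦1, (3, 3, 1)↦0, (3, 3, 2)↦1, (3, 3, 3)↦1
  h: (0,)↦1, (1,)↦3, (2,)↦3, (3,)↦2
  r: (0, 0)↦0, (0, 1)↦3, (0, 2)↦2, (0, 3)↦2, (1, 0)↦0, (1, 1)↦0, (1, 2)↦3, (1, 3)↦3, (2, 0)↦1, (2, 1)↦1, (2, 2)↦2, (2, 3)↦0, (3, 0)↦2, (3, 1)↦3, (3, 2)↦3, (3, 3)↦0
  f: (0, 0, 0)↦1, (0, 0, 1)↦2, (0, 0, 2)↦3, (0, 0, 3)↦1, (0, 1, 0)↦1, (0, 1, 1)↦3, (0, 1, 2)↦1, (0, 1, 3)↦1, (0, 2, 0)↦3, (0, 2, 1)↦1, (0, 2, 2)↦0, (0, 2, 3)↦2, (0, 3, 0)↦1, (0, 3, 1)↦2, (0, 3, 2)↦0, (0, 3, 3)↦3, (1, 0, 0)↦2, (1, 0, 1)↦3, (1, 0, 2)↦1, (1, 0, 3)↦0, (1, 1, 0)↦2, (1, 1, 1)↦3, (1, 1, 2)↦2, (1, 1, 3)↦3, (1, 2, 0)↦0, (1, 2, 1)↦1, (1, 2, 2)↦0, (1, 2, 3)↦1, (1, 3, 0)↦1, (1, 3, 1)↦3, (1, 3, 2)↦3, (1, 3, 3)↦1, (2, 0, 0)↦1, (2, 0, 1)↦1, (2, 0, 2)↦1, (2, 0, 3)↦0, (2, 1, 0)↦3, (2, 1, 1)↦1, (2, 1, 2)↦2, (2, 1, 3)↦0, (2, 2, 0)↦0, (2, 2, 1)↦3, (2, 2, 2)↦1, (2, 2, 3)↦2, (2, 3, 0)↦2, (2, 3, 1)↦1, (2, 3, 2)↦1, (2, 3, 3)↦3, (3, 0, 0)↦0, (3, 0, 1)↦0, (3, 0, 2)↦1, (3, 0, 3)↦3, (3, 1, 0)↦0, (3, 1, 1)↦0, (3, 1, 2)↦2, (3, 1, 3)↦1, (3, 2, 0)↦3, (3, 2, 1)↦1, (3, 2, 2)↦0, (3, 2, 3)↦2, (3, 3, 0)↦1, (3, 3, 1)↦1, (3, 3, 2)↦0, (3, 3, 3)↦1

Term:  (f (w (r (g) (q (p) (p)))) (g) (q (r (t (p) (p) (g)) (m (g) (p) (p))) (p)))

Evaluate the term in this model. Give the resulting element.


  g = 3
  p = 3
  p = 3
  (q (p) (p)) = q(3, 3) = 0
  (r (g) (q (p) (p))) = r(3, 0) = 2
  (w (r (g) (q (p) (p)))) = w(2,) = 1
  g = 3
  p = 3
  p = 3
  g = 3
  (t (p) (p) (g)) = t(3, 3, 3) = 1
  g = 3
  p = 3
  p = 3
  (m (g) (p) (p)) = m(3, 3, 3) = 0
  (r (t (p) (p) (g)) (m (g) (p) (p))) = r(1, 0) = 0
  p = 3
  (q (r (t (p) (p) (g)) (m (g) (p) (p))) (p)) = q(0, 3) = 3
  (f (w (r (g) (q (p) (p)))) (g) (q (r (t (p) (p) (g)) (m (g) (p) (p))) (p))) = f(1, 3, 3) = 1

value = 1


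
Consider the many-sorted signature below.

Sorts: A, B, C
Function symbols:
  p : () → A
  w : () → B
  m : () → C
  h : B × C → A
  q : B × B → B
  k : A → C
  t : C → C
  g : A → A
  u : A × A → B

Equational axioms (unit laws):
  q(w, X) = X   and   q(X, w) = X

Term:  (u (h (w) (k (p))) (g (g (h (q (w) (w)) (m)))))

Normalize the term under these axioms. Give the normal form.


normal form = (u (h (w) (k (p))) (g (g (h (w) (m)))))

1. (u (h (w) (k (p))) (g (g (h (q (w) (w)) (m)))))  →  (u (h (w) (k (p))) (g (g (h (w) (m)))))


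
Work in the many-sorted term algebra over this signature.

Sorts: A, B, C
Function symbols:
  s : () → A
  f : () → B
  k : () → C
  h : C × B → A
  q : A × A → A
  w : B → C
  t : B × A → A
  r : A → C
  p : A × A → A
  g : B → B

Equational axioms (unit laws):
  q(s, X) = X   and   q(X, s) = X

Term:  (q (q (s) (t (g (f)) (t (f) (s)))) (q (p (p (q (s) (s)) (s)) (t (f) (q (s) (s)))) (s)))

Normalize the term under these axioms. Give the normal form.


1. (q (q (s) (t (g (f)) (t (f) (s)))) (q (p (p (q (s) (s)) (s)) (t (f) (q (s) (s)))) (s)))  →  (q (t (g (f)) (t (f) (s))) (q (p (p (q (s) (s)) (s)) (t (f) (q (s) (s)))) (s)))
2. (q (t (g (f)) (t (f) (s))) (q (p (p (q (s) (s)) (s)) (t (f) (q (s) (s)))) (s)))  →  (q (t (g (f)) (t (f) (s))) (p (p (q (s) (s)) (s)) (t (f) (q (s) (s)))))
3. (q (t (g (f)) (t (f) (s))) (p (p (q (s) (s)) (s)) (t (f) (q (s) (s)))))  →  (q (t (g (f)) (t (f) (s))) (p (p (s) (s)) (t (f) (q (s) (s)))))
4. (q (t (g (f)) (t (f) (s))) (p (p (s) (s)) (t (f) (q (s) (s)))))  →  (q (t (g (f)) (t (f) (s))) (p (p (s) (s)) (t (f) (s))))

normal form = (q (t (g (f)) (t (f) (s))) (p (p (s) (s)) (t (f) (s))))
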